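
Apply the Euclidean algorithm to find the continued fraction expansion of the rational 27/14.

[1; 1, 13]

Run the Euclidean algorithm on 27 and 14; the successive quotients are the partial quotients a_0, a_1, ... (each step inverts the fractional part left over by the previous one):
  27 = 1*14 + 13, so a_0 = 1.
  14 = 1*13 + 1, so a_1 = 1.
  13 = 13*1 + 0, so a_2 = 13.
The remainder reaches 0 after 3 divisions, so the expansion has 3 partial quotients, read off in order.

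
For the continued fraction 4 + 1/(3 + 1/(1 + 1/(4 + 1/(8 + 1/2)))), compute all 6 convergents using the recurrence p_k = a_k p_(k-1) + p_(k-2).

Using the convergent recurrence p_i = a_i*p_{i-1} + p_{i-2}, q_i = a_i*q_{i-1} + q_{i-2} with p_{-2}=0, p_{-1}=1, q_{-2}=1, q_{-1}=0:
  i=0: a_0=4, p_0 = 4*1 + 0 = 4, q_0 = 4*0 + 1 = 1.
  i=1: a_1=3, p_1 = 3*4 + 1 = 13, q_1 = 3*1 + 0 = 3.
  i=2: a_2=1, p_2 = 1*13 + 4 = 17, q_2 = 1*3 + 1 = 4.
  i=3: a_3=4, p_3 = 4*17 + 13 = 81, q_3 = 4*4 + 3 = 19.
  i=4: a_4=8, p_4 = 8*81 + 17 = 665, q_4 = 8*19 + 4 = 156.
  i=5: a_5=2, p_5 = 2*665 + 81 = 1411, q_5 = 2*156 + 19 = 331.

4/1, 13/3, 17/4, 81/19, 665/156, 1411/331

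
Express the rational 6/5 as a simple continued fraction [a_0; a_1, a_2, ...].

Run the Euclidean algorithm on 6 and 5; the successive quotients are the partial quotients a_0, a_1, ... (each step inverts the fractional part left over by the previous one):
  6 = 1*5 + 1, so a_0 = 1.
  5 = 5*1 + 0, so a_1 = 5.
The remainder reaches 0 after 2 divisions, so the expansion has 2 partial quotients, read off in order.

[1; 5]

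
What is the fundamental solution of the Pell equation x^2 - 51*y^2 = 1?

First expand sqrt(51) as a continued fraction. With x_i = (sqrt(51) + m_i)/d_i and (m_0, d_0) = (0, 1): a_0 = floor(sqrt(51)) = 7, since 7^2 = 49 <= 51 < 64 = 8^2.
Iterate m_{i+1} = d_i*a_i - m_i, d_{i+1} = (51 - m_{i+1}^2)/d_i, a_{i+1} = floor((a_0 + m_{i+1})/d_{i+1}):
  m_1 = 1*7 - 0 = 7, d_1 = (51 - 7^2)/1 = 2/1 = 2, a_1 = floor((7 + 7)/2) = 7.
  m_2 = 2*7 - 7 = 7, d_2 = (51 - 7^2)/2 = 2/2 = 1, a_2 = floor((7 + 7)/1) = 14.
  m_3 = 1*14 - 7 = 7, d_3 = (51 - 7^2)/1 = 2/1 = 2: (m_3, d_3) = (m_1, d_1) = (7, 2), so from here the quotients repeat a_1, a_2; the period length is 2.
So sqrt(51) = [7; (7, 14)] with period length k = 2.
k is even, so the fundamental solution of x^2 - 51y^2 = 1 is (p_{k-1}, q_{k-1}) = (p_1, q_1); compute convergents through index 1.
Convergents (p_i = a_i*p_{i-1} + p_{i-2}, q_i = a_i*q_{i-1} + q_{i-2} with p_{-2}=0, p_{-1}=1, q_{-2}=1, q_{-1}=0):
  i=0: a_0=7, p_0 = 7*1 + 0 = 7, q_0 = 7*0 + 1 = 1.
  i=1: a_1=7, p_1 = 7*7 + 1 = 50, q_1 = 7*1 + 0 = 7.
Check: 50^2 - 51*7^2 = 2500 - 2499 = 1, so (x, y) = (50, 7) solves the equation, and by the theorem it is the least positive solution.

(x, y) = (50, 7)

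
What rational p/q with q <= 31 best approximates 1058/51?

643/31

Expand x = 1058/51 as a continued fraction with the Euclidean algorithm:
  1058 = 20*51 + 38, so a_0 = 20.
  51 = 1*38 + 13, so a_1 = 1.
  38 = 2*13 + 12, so a_2 = 2.
  13 = 1*12 + 1, so a_3 = 1.
  12 = 12*1 + 0, so a_4 = 12.
so x = [20; 1, 2, 1, 12].
Convergents (p_i = a_i*p_{i-1} + p_{i-2}, q_i = a_i*q_{i-1} + q_{i-2} with p_{-2}=0, p_{-1}=1, q_{-2}=1, q_{-1}=0), until the denominator exceeds 31:
  i=0: a_0=20, p_0 = 20*1 + 0 = 20, q_0 = 20*0 + 1 = 1.
  i=1: a_1=1, p_1 = 1*20 + 1 = 21, q_1 = 1*1 + 0 = 1.
  i=2: a_2=2, p_2 = 2*21 + 20 = 62, q_2 = 2*1 + 1 = 3.
  i=3: a_3=1, p_3 = 1*62 + 21 = 83, q_3 = 1*3 + 1 = 4.
  i=4: a_4=12, p_4 = 12*83 + 62 = 1058, q_4 = 12*4 + 3 = 51.
q_4 = 51 > 31, so the last convergent with denominator <= 31 is p_3/q_3 = 83/4.
The closest fraction with denominator <= 31 is either p_3/q_3 or the intermediate fraction (k*p_3 + p_2)/(k*q_3 + q_2) with the largest k >= 1 whose denominator stays <= 31; these approach x as k grows, and every other convergent or intermediate fraction in range is farther away.
Largest k: floor((31 - q_2)/q_3) = floor((31 - 3)/4) = 7.
That gives (7*83 + 62)/(7*4 + 3) = 643/31.
Compare the errors: |x - 83/4| = |1058*4 - 83*51|/(51*4) = 1/204, and |x - 643/31| = |1058*31 - 643*51|/(51*31) = 5/1581.
Cross-multiplying, 5*204 = 1020 < 1581 = 1*1581, so 5/1581 is smaller: the intermediate fraction 643/31 is closer to x than 83/4.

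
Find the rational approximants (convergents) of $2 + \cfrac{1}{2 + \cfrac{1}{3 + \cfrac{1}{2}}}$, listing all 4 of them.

Using the convergent recurrence p_i = a_i*p_{i-1} + p_{i-2}, q_i = a_i*q_{i-1} + q_{i-2} with p_{-2}=0, p_{-1}=1, q_{-2}=1, q_{-1}=0:
  i=0: a_0=2, p_0 = 2*1 + 0 = 2, q_0 = 2*0 + 1 = 1.
  i=1: a_1=2, p_1 = 2*2 + 1 = 5, q_1 = 2*1 + 0 = 2.
  i=2: a_2=3, p_2 = 3*5 + 2 = 17, q_2 = 3*2 + 1 = 7.
  i=3: a_3=2, p_3 = 2*17 + 5 = 39, q_3 = 2*7 + 2 = 16.

2/1, 5/2, 17/7, 39/16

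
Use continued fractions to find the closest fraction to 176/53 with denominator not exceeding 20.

Expand x = 176/53 as a continued fraction with the Euclidean algorithm:
  176 = 3*53 + 17, so a_0 = 3.
  53 = 3*17 + 2, so a_1 = 3.
  17 = 8*2 + 1, so a_2 = 8.
  2 = 2*1 + 0, so a_3 = 2.
so x = [3; 3, 8, 2].
Convergents (p_i = a_i*p_{i-1} + p_{i-2}, q_i = a_i*q_{i-1} + q_{i-2} with p_{-2}=0, p_{-1}=1, q_{-2}=1, q_{-1}=0), until the denominator exceeds 20:
  i=0: a_0=3, p_0 = 3*1 + 0 = 3, q_0 = 3*0 + 1 = 1.
  i=1: a_1=3, p_1 = 3*3 + 1 = 10, q_1 = 3*1 + 0 = 3.
  i=2: a_2=8, p_2 = 8*10 + 3 = 83, q_2 = 8*3 + 1 = 25.
q_2 = 25 > 20, so the last convergent with denominator <= 20 is p_1/q_1 = 10/3.
The closest fraction with denominator <= 20 is either p_1/q_1 or the intermediate fraction (k*p_1 + p_0)/(k*q_1 + q_0) with the largest k >= 1 whose denominator stays <= 20; these approach x as k grows, and every other convergent or intermediate fraction in range is farther away.
Largest k: floor((20 - q_0)/q_1) = floor((20 - 1)/3) = 6.
That gives (6*10 + 3)/(6*3 + 1) = 63/19.
Compare the errors: |x - 10/3| = |176*3 - 10*53|/(53*3) = 2/159, and |x - 63/19| = |176*19 - 63*53|/(53*19) = 5/1007.
Cross-multiplying, 5*159 = 795 < 2014 = 2*1007, so 5/1007 is smaller: the intermediate fraction 63/19 is closer to x than 10/3.

63/19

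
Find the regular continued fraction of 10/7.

Run the Euclidean algorithm on 10 and 7; the successive quotients are the partial quotients a_0, a_1, ... (each step inverts the fractional part left over by the previous one):
  10 = 1*7 + 3, so a_0 = 1.
  7 = 2*3 + 1, so a_1 = 2.
  3 = 3*1 + 0, so a_2 = 3.
The remainder reaches 0 after 3 divisions, so the expansion has 3 partial quotients, read off in order.

[1; 2, 3]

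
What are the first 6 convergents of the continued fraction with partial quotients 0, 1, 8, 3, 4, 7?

0/1, 1/1, 8/9, 25/28, 108/121, 781/875

Using the convergent recurrence p_i = a_i*p_{i-1} + p_{i-2}, q_i = a_i*q_{i-1} + q_{i-2} with p_{-2}=0, p_{-1}=1, q_{-2}=1, q_{-1}=0:
  i=0: a_0=0, p_0 = 0*1 + 0 = 0, q_0 = 0*0 + 1 = 1.
  i=1: a_1=1, p_1 = 1*0 + 1 = 1, q_1 = 1*1 + 0 = 1.
  i=2: a_2=8, p_2 = 8*1 + 0 = 8, q_2 = 8*1 + 1 = 9.
  i=3: a_3=3, p_3 = 3*8 + 1 = 25, q_3 = 3*9 + 1 = 28.
  i=4: a_4=4, p_4 = 4*25 + 8 = 108, q_4 = 4*28 + 9 = 121.
  i=5: a_5=7, p_5 = 7*108 + 25 = 781, q_5 = 7*121 + 28 = 875.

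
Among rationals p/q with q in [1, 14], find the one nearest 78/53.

Expand x = 78/53 as a continued fraction with the Euclidean algorithm:
  78 = 1*53 + 25, so a_0 = 1.
  53 = 2*25 + 3, so a_1 = 2.
  25 = 8*3 + 1, so a_2 = 8.
  3 = 3*1 + 0, so a_3 = 3.
so x = [1; 2, 8, 3].
Convergents (p_i = a_i*p_{i-1} + p_{i-2}, q_i = a_i*q_{i-1} + q_{i-2} with p_{-2}=0, p_{-1}=1, q_{-2}=1, q_{-1}=0), until the denominator exceeds 14:
  i=0: a_0=1, p_0 = 1*1 + 0 = 1, q_0 = 1*0 + 1 = 1.
  i=1: a_1=2, p_1 = 2*1 + 1 = 3, q_1 = 2*1 + 0 = 2.
  i=2: a_2=8, p_2 = 8*3 + 1 = 25, q_2 = 8*2 + 1 = 17.
q_2 = 17 > 14, so the last convergent with denominator <= 14 is p_1/q_1 = 3/2.
The closest fraction with denominator <= 14 is either p_1/q_1 or the intermediate fraction (k*p_1 + p_0)/(k*q_1 + q_0) with the largest k >= 1 whose denominator stays <= 14; these approach x as k grows, and every other convergent or intermediate fraction in range is farther away.
Largest k: floor((14 - q_0)/q_1) = floor((14 - 1)/2) = 6.
That gives (6*3 + 1)/(6*2 + 1) = 19/13.
Compare the errors: |x - 3/2| = |78*2 - 3*53|/(53*2) = 3/106, and |x - 19/13| = |78*13 - 19*53|/(53*13) = 7/689.
Cross-multiplying, 7*106 = 742 < 2067 = 3*689, so 7/689 is smaller: the intermediate fraction 19/13 is closer to x than 3/2.

19/13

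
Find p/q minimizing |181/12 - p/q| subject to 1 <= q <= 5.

15/1

Expand x = 181/12 as a continued fraction with the Euclidean algorithm:
  181 = 15*12 + 1, so a_0 = 15.
  12 = 12*1 + 0, so a_1 = 12.
so x = [15; 12].
Convergents (p_i = a_i*p_{i-1} + p_{i-2}, q_i = a_i*q_{i-1} + q_{i-2} with p_{-2}=0, p_{-1}=1, q_{-2}=1, q_{-1}=0), until the denominator exceeds 5:
  i=0: a_0=15, p_0 = 15*1 + 0 = 15, q_0 = 15*0 + 1 = 1.
  i=1: a_1=12, p_1 = 12*15 + 1 = 181, q_1 = 12*1 + 0 = 12.
q_1 = 12 > 5, so the last convergent with denominator <= 5 is p_0/q_0 = 15/1.
The closest fraction with denominator <= 5 is either p_0/q_0 or the intermediate fraction (k*p_0 + p_{-1})/(k*q_0 + q_{-1}) with the largest k >= 1 whose denominator stays <= 5; these approach x as k grows, and every other convergent or intermediate fraction in range is farther away.
Largest k: floor((5 - q_{-1})/q_0) = floor((5 - 0)/1) = 5 (using the seeds p_{-1} = 1, q_{-1} = 0).
That gives (5*15 + 1)/(5*1 + 0) = 76/5.
Compare the errors: |x - 15/1| = |181*1 - 15*12|/(12*1) = 1/12, and |x - 76/5| = |181*5 - 76*12|/(12*5) = 7/60.
Cross-multiplying, 1*60 = 60 < 84 = 7*12, so 1/12 is smaller: the convergent 15/1 is closer to x than 76/5.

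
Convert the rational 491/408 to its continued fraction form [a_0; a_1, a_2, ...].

[1; 4, 1, 10, 1, 6]

Run the Euclidean algorithm on 491 and 408; the successive quotients are the partial quotients a_0, a_1, ... (each step inverts the fractional part left over by the previous one):
  491 = 1*408 + 83, so a_0 = 1.
  408 = 4*83 + 76, so a_1 = 4.
  83 = 1*76 + 7, so a_2 = 1.
  76 = 10*7 + 6, so a_3 = 10.
  7 = 1*6 + 1, so a_4 = 1.
  6 = 6*1 + 0, so a_5 = 6.
The remainder reaches 0 after 6 divisions, so the expansion has 6 partial quotients, read off in order.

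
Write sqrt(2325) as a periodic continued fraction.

Write x_i = (sqrt(2325) + m_i)/d_i with (m_0, d_0) = (0, 1). a_0 = floor(sqrt(2325)) = 48, since 48^2 = 2304 <= 2325 < 2401 = 49^2.
Iterate m_{i+1} = d_i*a_i - m_i, d_{i+1} = (2325 - m_{i+1}^2)/d_i, a_{i+1} = floor((a_0 + m_{i+1})/d_{i+1}):
  m_1 = 1*48 - 0 = 48, d_1 = (2325 - 48^2)/1 = 21/1 = 21, a_1 = floor((48 + 48)/21) = 4.
  m_2 = 21*4 - 48 = 36, d_2 = (2325 - 36^2)/21 = 1029/21 = 49, a_2 = floor((48 + 36)/49) = 1.
  m_3 = 49*1 - 36 = 13, d_3 = (2325 - 13^2)/49 = 2156/49 = 44, a_3 = floor((48 + 13)/44) = 1.
  m_4 = 44*1 - 13 = 31, d_4 = (2325 - 31^2)/44 = 1364/44 = 31, a_4 = floor((48 + 31)/31) = 2.
  m_5 = 31*2 - 31 = 31, d_5 = (2325 - 31^2)/31 = 1364/31 = 44, a_5 = floor((48 + 31)/44) = 1.
  m_6 = 44*1 - 31 = 13, d_6 = (2325 - 13^2)/44 = 2156/44 = 49, a_6 = floor((48 + 13)/49) = 1.
  m_7 = 49*1 - 13 = 36, d_7 = (2325 - 36^2)/49 = 1029/49 = 21, a_7 = floor((48 + 36)/21) = 4.
  m_8 = 21*4 - 36 = 48, d_8 = (2325 - 48^2)/21 = 21/21 = 1, a_8 = floor((48 + 48)/1) = 96.
  m_9 = 1*96 - 48 = 48, d_9 = (2325 - 48^2)/1 = 21/1 = 21: (m_9, d_9) = (m_1, d_1) = (48, 21), so from here the quotients repeat a_1, ..., a_8; the period length is 8.
Hence the expansion of sqrt(2325) is a_0 = 48 followed by the repeating block 4, 1, 1, 2, 1, 1, 4, 96 (period 8).

[48; (4, 1, 1, 2, 1, 1, 4, 96)]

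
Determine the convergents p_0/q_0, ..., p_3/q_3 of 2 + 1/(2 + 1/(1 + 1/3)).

2/1, 5/2, 7/3, 26/11

Using the convergent recurrence p_i = a_i*p_{i-1} + p_{i-2}, q_i = a_i*q_{i-1} + q_{i-2} with p_{-2}=0, p_{-1}=1, q_{-2}=1, q_{-1}=0:
  i=0: a_0=2, p_0 = 2*1 + 0 = 2, q_0 = 2*0 + 1 = 1.
  i=1: a_1=2, p_1 = 2*2 + 1 = 5, q_1 = 2*1 + 0 = 2.
  i=2: a_2=1, p_2 = 1*5 + 2 = 7, q_2 = 1*2 + 1 = 3.
  i=3: a_3=3, p_3 = 3*7 + 5 = 26, q_3 = 3*3 + 2 = 11.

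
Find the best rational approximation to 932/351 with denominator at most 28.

69/26

Expand x = 932/351 as a continued fraction with the Euclidean algorithm:
  932 = 2*351 + 230, so a_0 = 2.
  351 = 1*230 + 121, so a_1 = 1.
  230 = 1*121 + 109, so a_2 = 1.
  121 = 1*109 + 12, so a_3 = 1.
  109 = 9*12 + 1, so a_4 = 9.
  12 = 12*1 + 0, so a_5 = 12.
so x = [2; 1, 1, 1, 9, 12].
Convergents (p_i = a_i*p_{i-1} + p_{i-2}, q_i = a_i*q_{i-1} + q_{i-2} with p_{-2}=0, p_{-1}=1, q_{-2}=1, q_{-1}=0), until the denominator exceeds 28:
  i=0: a_0=2, p_0 = 2*1 + 0 = 2, q_0 = 2*0 + 1 = 1.
  i=1: a_1=1, p_1 = 1*2 + 1 = 3, q_1 = 1*1 + 0 = 1.
  i=2: a_2=1, p_2 = 1*3 + 2 = 5, q_2 = 1*1 + 1 = 2.
  i=3: a_3=1, p_3 = 1*5 + 3 = 8, q_3 = 1*2 + 1 = 3.
  i=4: a_4=9, p_4 = 9*8 + 5 = 77, q_4 = 9*3 + 2 = 29.
q_4 = 29 > 28, so the last convergent with denominator <= 28 is p_3/q_3 = 8/3.
The closest fraction with denominator <= 28 is either p_3/q_3 or the intermediate fraction (k*p_3 + p_2)/(k*q_3 + q_2) with the largest k >= 1 whose denominator stays <= 28; these approach x as k grows, and every other convergent or intermediate fraction in range is farther away.
Largest k: floor((28 - q_2)/q_3) = floor((28 - 2)/3) = 8.
That gives (8*8 + 5)/(8*3 + 2) = 69/26.
Compare the errors: |x - 8/3| = |932*3 - 8*351|/(351*3) = 12/1053, and |x - 69/26| = |932*26 - 69*351|/(351*26) = 13/9126.
Cross-multiplying, 13*1053 = 13689 < 109512 = 12*9126, so 13/9126 is smaller: the intermediate fraction 69/26 is closer to x than 8/3.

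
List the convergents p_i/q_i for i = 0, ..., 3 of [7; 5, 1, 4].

7/1, 36/5, 43/6, 208/29

Using the convergent recurrence p_i = a_i*p_{i-1} + p_{i-2}, q_i = a_i*q_{i-1} + q_{i-2} with p_{-2}=0, p_{-1}=1, q_{-2}=1, q_{-1}=0:
  i=0: a_0=7, p_0 = 7*1 + 0 = 7, q_0 = 7*0 + 1 = 1.
  i=1: a_1=5, p_1 = 5*7 + 1 = 36, q_1 = 5*1 + 0 = 5.
  i=2: a_2=1, p_2 = 1*36 + 7 = 43, q_2 = 1*5 + 1 = 6.
  i=3: a_3=4, p_3 = 4*43 + 36 = 208, q_3 = 4*6 + 5 = 29.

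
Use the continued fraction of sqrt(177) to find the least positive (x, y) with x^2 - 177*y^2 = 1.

(x, y) = (62423, 4692)

First expand sqrt(177) as a continued fraction. With x_i = (sqrt(177) + m_i)/d_i and (m_0, d_0) = (0, 1): a_0 = floor(sqrt(177)) = 13, since 13^2 = 169 <= 177 < 196 = 14^2.
Iterate m_{i+1} = d_i*a_i - m_i, d_{i+1} = (177 - m_{i+1}^2)/d_i, a_{i+1} = floor((a_0 + m_{i+1})/d_{i+1}):
  m_1 = 1*13 - 0 = 13, d_1 = (177 - 13^2)/1 = 8/1 = 8, a_1 = floor((13 + 13)/8) = 3.
  m_2 = 8*3 - 13 = 11, d_2 = (177 - 11^2)/8 = 56/8 = 7, a_2 = floor((13 + 11)/7) = 3.
  m_3 = 7*3 - 11 = 10, d_3 = (177 - 10^2)/7 = 77/7 = 11, a_3 = floor((13 + 10)/11) = 2.
  m_4 = 11*2 - 10 = 12, d_4 = (177 - 12^2)/11 = 33/11 = 3, a_4 = floor((13 + 12)/3) = 8.
  m_5 = 3*8 - 12 = 12, d_5 = (177 - 12^2)/3 = 33/3 = 11, a_5 = floor((13 + 12)/11) = 2.
  m_6 = 11*2 - 12 = 10, d_6 = (177 - 10^2)/11 = 77/11 = 7, a_6 = floor((13 + 10)/7) = 3.
  m_7 = 7*3 - 10 = 11, d_7 = (177 - 11^2)/7 = 56/7 = 8, a_7 = floor((13 + 11)/8) = 3.
  m_8 = 8*3 - 11 = 13, d_8 = (177 - 13^2)/8 = 8/8 = 1, a_8 = floor((13 + 13)/1) = 26.
  m_9 = 1*26 - 13 = 13, d_9 = (177 - 13^2)/1 = 8/1 = 8: (m_9, d_9) = (m_1, d_1) = (13, 8), so from here the quotients repeat a_1, ..., a_8; the period length is 8.
So sqrt(177) = [13; (3, 3, 2, 8, 2, 3, 3, 26)] with period length k = 8.
k is even, so the fundamental solution of x^2 - 177y^2 = 1 is (p_{k-1}, q_{k-1}) = (p_7, q_7); compute convergents through index 7.
Convergents (p_i = a_i*p_{i-1} + p_{i-2}, q_i = a_i*q_{i-1} + q_{i-2} with p_{-2}=0, p_{-1}=1, q_{-2}=1, q_{-1}=0):
  i=0: a_0=13, p_0 = 13*1 + 0 = 13, q_0 = 13*0 + 1 = 1.
  i=1: a_1=3, p_1 = 3*13 + 1 = 40, q_1 = 3*1 + 0 = 3.
  i=2: a_2=3, p_2 = 3*40 + 13 = 133, q_2 = 3*3 + 1 = 10.
  i=3: a_3=2, p_3 = 2*133 + 40 = 306, q_3 = 2*10 + 3 = 23.
  i=4: a_4=8, p_4 = 8*306 + 133 = 2581, q_4 = 8*23 + 10 = 194.
  i=5: a_5=2, p_5 = 2*2581 + 306 = 5468, q_5 = 2*194 + 23 = 411.
  i=6: a_6=3, p_6 = 3*5468 + 2581 = 18985, q_6 = 3*411 + 194 = 1427.
  i=7: a_7=3, p_7 = 3*18985 + 5468 = 62423, q_7 = 3*1427 + 411 = 4692.
Check: 62423^2 - 177*4692^2 = 3896630929 - 3896630928 = 1, so (x, y) = (62423, 4692) solves the equation, and by the theorem it is the least positive solution.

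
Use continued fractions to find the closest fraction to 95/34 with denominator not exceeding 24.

67/24

Expand x = 95/34 as a continued fraction with the Euclidean algorithm:
  95 = 2*34 + 27, so a_0 = 2.
  34 = 1*27 + 7, so a_1 = 1.
  27 = 3*7 + 6, so a_2 = 3.
  7 = 1*6 + 1, so a_3 = 1.
  6 = 6*1 + 0, so a_4 = 6.
so x = [2; 1, 3, 1, 6].
Convergents (p_i = a_i*p_{i-1} + p_{i-2}, q_i = a_i*q_{i-1} + q_{i-2} with p_{-2}=0, p_{-1}=1, q_{-2}=1, q_{-1}=0), until the denominator exceeds 24:
  i=0: a_0=2, p_0 = 2*1 + 0 = 2, q_0 = 2*0 + 1 = 1.
  i=1: a_1=1, p_1 = 1*2 + 1 = 3, q_1 = 1*1 + 0 = 1.
  i=2: a_2=3, p_2 = 3*3 + 2 = 11, q_2 = 3*1 + 1 = 4.
  i=3: a_3=1, p_3 = 1*11 + 3 = 14, q_3 = 1*4 + 1 = 5.
  i=4: a_4=6, p_4 = 6*14 + 11 = 95, q_4 = 6*5 + 4 = 34.
q_4 = 34 > 24, so the last convergent with denominator <= 24 is p_3/q_3 = 14/5.
The closest fraction with denominator <= 24 is either p_3/q_3 or the intermediate fraction (k*p_3 + p_2)/(k*q_3 + q_2) with the largest k >= 1 whose denominator stays <= 24; these approach x as k grows, and every other convergent or intermediate fraction in range is farther away.
Largest k: floor((24 - q_2)/q_3) = floor((24 - 4)/5) = 4.
That gives (4*14 + 11)/(4*5 + 4) = 67/24.
Compare the errors: |x - 14/5| = |95*5 - 14*34|/(34*5) = 1/170, and |x - 67/24| = |95*24 - 67*34|/(34*24) = 2/816.
Cross-multiplying, 2*170 = 340 < 816 = 1*816, so 2/816 is smaller: the intermediate fraction 67/24 is closer to x than 14/5.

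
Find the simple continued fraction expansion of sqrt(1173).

[34; (4, 68)]

Write x_i = (sqrt(1173) + m_i)/d_i with (m_0, d_0) = (0, 1). a_0 = floor(sqrt(1173)) = 34, since 34^2 = 1156 <= 1173 < 1225 = 35^2.
Iterate m_{i+1} = d_i*a_i - m_i, d_{i+1} = (1173 - m_{i+1}^2)/d_i, a_{i+1} = floor((a_0 + m_{i+1})/d_{i+1}):
  m_1 = 1*34 - 0 = 34, d_1 = (1173 - 34^2)/1 = 17/1 = 17, a_1 = floor((34 + 34)/17) = 4.
  m_2 = 17*4 - 34 = 34, d_2 = (1173 - 34^2)/17 = 17/17 = 1, a_2 = floor((34 + 34)/1) = 68.
  m_3 = 1*68 - 34 = 34, d_3 = (1173 - 34^2)/1 = 17/1 = 17: (m_3, d_3) = (m_1, d_1) = (34, 17), so from here the quotients repeat a_1, a_2; the period length is 2.
Hence the expansion of sqrt(1173) is a_0 = 34 followed by the repeating block 4, 68 (period 2).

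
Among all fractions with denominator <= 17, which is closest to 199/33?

Expand x = 199/33 as a continued fraction with the Euclidean algorithm:
  199 = 6*33 + 1, so a_0 = 6.
  33 = 33*1 + 0, so a_1 = 33.
so x = [6; 33].
Convergents (p_i = a_i*p_{i-1} + p_{i-2}, q_i = a_i*q_{i-1} + q_{i-2} with p_{-2}=0, p_{-1}=1, q_{-2}=1, q_{-1}=0), until the denominator exceeds 17:
  i=0: a_0=6, p_0 = 6*1 + 0 = 6, q_0 = 6*0 + 1 = 1.
  i=1: a_1=33, p_1 = 33*6 + 1 = 199, q_1 = 33*1 + 0 = 33.
q_1 = 33 > 17, so the last convergent with denominator <= 17 is p_0/q_0 = 6/1.
The closest fraction with denominator <= 17 is either p_0/q_0 or the intermediate fraction (k*p_0 + p_{-1})/(k*q_0 + q_{-1}) with the largest k >= 1 whose denominator stays <= 17; these approach x as k grows, and every other convergent or intermediate fraction in range is farther away.
Largest k: floor((17 - q_{-1})/q_0) = floor((17 - 0)/1) = 17 (using the seeds p_{-1} = 1, q_{-1} = 0).
That gives (17*6 + 1)/(17*1 + 0) = 103/17.
Compare the errors: |x - 6/1| = |199*1 - 6*33|/(33*1) = 1/33, and |x - 103/17| = |199*17 - 103*33|/(33*17) = 16/561.
Cross-multiplying, 16*33 = 528 < 561 = 1*561, so 16/561 is smaller: the intermediate fraction 103/17 is closer to x than 6/1.

103/17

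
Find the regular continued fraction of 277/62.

Run the Euclidean algorithm on 277 and 62; the successive quotients are the partial quotients a_0, a_1, ... (each step inverts the fractional part left over by the previous one):
  277 = 4*62 + 29, so a_0 = 4.
  62 = 2*29 + 4, so a_1 = 2.
  29 = 7*4 + 1, so a_2 = 7.
  4 = 4*1 + 0, so a_3 = 4.
The remainder reaches 0 after 4 divisions, so the expansion has 4 partial quotients, read off in order.

[4; 2, 7, 4]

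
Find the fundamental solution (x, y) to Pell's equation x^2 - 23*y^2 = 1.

First expand sqrt(23) as a continued fraction. With x_i = (sqrt(23) + m_i)/d_i and (m_0, d_0) = (0, 1): a_0 = floor(sqrt(23)) = 4, since 4^2 = 16 <= 23 < 25 = 5^2.
Iterate m_{i+1} = d_i*a_i - m_i, d_{i+1} = (23 - m_{i+1}^2)/d_i, a_{i+1} = floor((a_0 + m_{i+1})/d_{i+1}):
  m_1 = 1*4 - 0 = 4, d_1 = (23 - 4^2)/1 = 7/1 = 7, a_1 = floor((4 + 4)/7) = 1.
  m_2 = 7*1 - 4 = 3, d_2 = (23 - 3^2)/7 = 14/7 = 2, a_2 = floor((4 + 3)/2) = 3.
  m_3 = 2*3 - 3 = 3, d_3 = (23 - 3^2)/2 = 14/2 = 7, a_3 = floor((4 + 3)/7) = 1.
  m_4 = 7*1 - 3 = 4, d_4 = (23 - 4^2)/7 = 7/7 = 1, a_4 = floor((4 + 4)/1) = 8.
  m_5 = 1*8 - 4 = 4, d_5 = (23 - 4^2)/1 = 7/1 = 7: (m_5, d_5) = (m_1, d_1) = (4, 7), so from here the quotients repeat a_1, ..., a_4; the period length is 4.
So sqrt(23) = [4; (1, 3, 1, 8)] with period length k = 4.
k is even, so the fundamental solution of x^2 - 23y^2 = 1 is (p_{k-1}, q_{k-1}) = (p_3, q_3); compute convergents through index 3.
Convergents (p_i = a_i*p_{i-1} + p_{i-2}, q_i = a_i*q_{i-1} + q_{i-2} with p_{-2}=0, p_{-1}=1, q_{-2}=1, q_{-1}=0):
  i=0: a_0=4, p_0 = 4*1 + 0 = 4, q_0 = 4*0 + 1 = 1.
  i=1: a_1=1, p_1 = 1*4 + 1 = 5, q_1 = 1*1 + 0 = 1.
  i=2: a_2=3, p_2 = 3*5 + 4 = 19, q_2 = 3*1 + 1 = 4.
  i=3: a_3=1, p_3 = 1*19 + 5 = 24, q_3 = 1*4 + 1 = 5.
Check: 24^2 - 23*5^2 = 576 - 575 = 1, so (x, y) = (24, 5) solves the equation, and by the theorem it is the least positive solution.

(x, y) = (24, 5)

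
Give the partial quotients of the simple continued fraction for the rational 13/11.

Run the Euclidean algorithm on 13 and 11; the successive quotients are the partial quotients a_0, a_1, ... (each step inverts the fractional part left over by the previous one):
  13 = 1*11 + 2, so a_0 = 1.
  11 = 5*2 + 1, so a_1 = 5.
  2 = 2*1 + 0, so a_2 = 2.
The remainder reaches 0 after 3 divisions, so the expansion has 3 partial quotients, read off in order.

[1; 5, 2]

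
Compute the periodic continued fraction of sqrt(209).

Write x_i = (sqrt(209) + m_i)/d_i with (m_0, d_0) = (0, 1). a_0 = floor(sqrt(209)) = 14, since 14^2 = 196 <= 209 < 225 = 15^2.
Iterate m_{i+1} = d_i*a_i - m_i, d_{i+1} = (209 - m_{i+1}^2)/d_i, a_{i+1} = floor((a_0 + m_{i+1})/d_{i+1}):
  m_1 = 1*14 - 0 = 14, d_1 = (209 - 14^2)/1 = 13/1 = 13, a_1 = floor((14 + 14)/13) = 2.
  m_2 = 13*2 - 14 = 12, d_2 = (209 - 12^2)/13 = 65/13 = 5, a_2 = floor((14 + 12)/5) = 5.
  m_3 = 5*5 - 12 = 13, d_3 = (209 - 13^2)/5 = 40/5 = 8, a_3 = floor((14 + 13)/8) = 3.
  m_4 = 8*3 - 13 = 11, d_4 = (209 - 11^2)/8 = 88/8 = 11, a_4 = floor((14 + 11)/11) = 2.
  m_5 = 11*2 - 11 = 11, d_5 = (209 - 11^2)/11 = 88/11 = 8, a_5 = floor((14 + 11)/8) = 3.
  m_6 = 8*3 - 11 = 13, d_6 = (209 - 13^2)/8 = 40/8 = 5, a_6 = floor((14 + 13)/5) = 5.
  m_7 = 5*5 - 13 = 12, d_7 = (209 - 12^2)/5 = 65/5 = 13, a_7 = floor((14 + 12)/13) = 2.
  m_8 = 13*2 - 12 = 14, d_8 = (209 - 14^2)/13 = 13/13 = 1, a_8 = floor((14 + 14)/1) = 28.
  m_9 = 1*28 - 14 = 14, d_9 = (209 - 14^2)/1 = 13/1 = 13: (m_9, d_9) = (m_1, d_1) = (14, 13), so from here the quotients repeat a_1, ..., a_8; the period length is 8.
Hence the expansion of sqrt(209) is a_0 = 14 followed by the repeating block 2, 5, 3, 2, 3, 5, 2, 28 (period 8).

[14; (2, 5, 3, 2, 3, 5, 2, 28)]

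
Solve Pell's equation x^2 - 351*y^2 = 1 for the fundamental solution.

First expand sqrt(351) as a continued fraction. With x_i = (sqrt(351) + m_i)/d_i and (m_0, d_0) = (0, 1): a_0 = floor(sqrt(351)) = 18, since 18^2 = 324 <= 351 < 361 = 19^2.
Iterate m_{i+1} = d_i*a_i - m_i, d_{i+1} = (351 - m_{i+1}^2)/d_i, a_{i+1} = floor((a_0 + m_{i+1})/d_{i+1}):
  m_1 = 1*18 - 0 = 18, d_1 = (351 - 18^2)/1 = 27/1 = 27, a_1 = floor((18 + 18)/27) = 1.
  m_2 = 27*1 - 18 = 9, d_2 = (351 - 9^2)/27 = 270/27 = 10, a_2 = floor((18 + 9)/10) = 2.
  m_3 = 10*2 - 9 = 11, d_3 = (351 - 11^2)/10 = 230/10 = 23, a_3 = floor((18 + 11)/23) = 1.
  m_4 = 23*1 - 11 = 12, d_4 = (351 - 12^2)/23 = 207/23 = 9, a_4 = floor((18 + 12)/9) = 3.
  m_5 = 9*3 - 12 = 15, d_5 = (351 - 15^2)/9 = 126/9 = 14, a_5 = floor((18 + 15)/14) = 2.
  m_6 = 14*2 - 15 = 13, d_6 = (351 - 13^2)/14 = 182/14 = 13, a_6 = floor((18 + 13)/13) = 2.
  m_7 = 13*2 - 13 = 13, d_7 = (351 - 13^2)/13 = 182/13 = 14, a_7 = floor((18 + 13)/14) = 2.
  m_8 = 14*2 - 13 = 15, d_8 = (351 - 15^2)/14 = 126/14 = 9, a_8 = floor((18 + 15)/9) = 3.
  m_9 = 9*3 - 15 = 12, d_9 = (351 - 12^2)/9 = 207/9 = 23, a_9 = floor((18 + 12)/23) = 1.
  m_10 = 23*1 - 12 = 11, d_10 = (351 - 11^2)/23 = 230/23 = 10, a_10 = floor((18 + 11)/10) = 2.
  m_11 = 10*2 - 11 = 9, d_11 = (351 - 9^2)/10 = 270/10 = 27, a_11 = floor((18 + 9)/27) = 1.
  m_12 = 27*1 - 9 = 18, d_12 = (351 - 18^2)/27 = 27/27 = 1, a_12 = floor((18 + 18)/1) = 36.
  m_13 = 1*36 - 18 = 18, d_13 = (351 - 18^2)/1 = 27/1 = 27: (m_13, d_13) = (m_1, d_1) = (18, 27), so from here the quotients repeat a_1, ..., a_12; the period length is 12.
So sqrt(351) = [18; (1, 2, 1, 3, 2, 2, 2, 3, 1, 2, 1, 36)] with period length k = 12.
k is even, so the fundamental solution of x^2 - 351y^2 = 1 is (p_{k-1}, q_{k-1}) = (p_11, q_11); compute convergents through index 11.
Convergents (p_i = a_i*p_{i-1} + p_{i-2}, q_i = a_i*q_{i-1} + q_{i-2} with p_{-2}=0, p_{-1}=1, q_{-2}=1, q_{-1}=0):
  i=0: a_0=18, p_0 = 18*1 + 0 = 18, q_0 = 18*0 + 1 = 1.
  i=1: a_1=1, p_1 = 1*18 + 1 = 19, q_1 = 1*1 + 0 = 1.
  i=2: a_2=2, p_2 = 2*19 + 18 = 56, q_2 = 2*1 + 1 = 3.
  i=3: a_3=1, p_3 = 1*56 + 19 = 75, q_3 = 1*3 + 1 = 4.
  i=4: a_4=3, p_4 = 3*75 + 56 = 281, q_4 = 3*4 + 3 = 15.
  i=5: a_5=2, p_5 = 2*281 + 75 = 637, q_5 = 2*15 + 4 = 34.
  i=6: a_6=2, p_6 = 2*637 + 281 = 1555, q_6 = 2*34 + 15 = 83.
  i=7: a_7=2, p_7 = 2*1555 + 637 = 3747, q_7 = 2*83 + 34 = 200.
  i=8: a_8=3, p_8 = 3*3747 + 1555 = 12796, q_8 = 3*200 + 83 = 683.
  i=9: a_9=1, p_9 = 1*12796 + 3747 = 16543, q_9 = 1*683 + 200 = 883.
  i=10: a_10=2, p_10 = 2*16543 + 12796 = 45882, q_10 = 2*883 + 683 = 2449.
  i=11: a_11=1, p_11 = 1*45882 + 16543 = 62425, q_11 = 1*2449 + 883 = 3332.
Check: 62425^2 - 351*3332^2 = 3896880625 - 3896880624 = 1, so (x, y) = (62425, 3332) solves the equation, and by the theorem it is the least positive solution.

(x, y) = (62425, 3332)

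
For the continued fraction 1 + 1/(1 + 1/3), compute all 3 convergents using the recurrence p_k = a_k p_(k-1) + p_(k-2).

1/1, 2/1, 7/4

Using the convergent recurrence p_i = a_i*p_{i-1} + p_{i-2}, q_i = a_i*q_{i-1} + q_{i-2} with p_{-2}=0, p_{-1}=1, q_{-2}=1, q_{-1}=0:
  i=0: a_0=1, p_0 = 1*1 + 0 = 1, q_0 = 1*0 + 1 = 1.
  i=1: a_1=1, p_1 = 1*1 + 1 = 2, q_1 = 1*1 + 0 = 1.
  i=2: a_2=3, p_2 = 3*2 + 1 = 7, q_2 = 3*1 + 1 = 4.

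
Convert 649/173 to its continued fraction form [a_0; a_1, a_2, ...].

Run the Euclidean algorithm on 649 and 173; the successive quotients are the partial quotients a_0, a_1, ... (each step inverts the fractional part left over by the previous one):
  649 = 3*173 + 130, so a_0 = 3.
  173 = 1*130 + 43, so a_1 = 1.
  130 = 3*43 + 1, so a_2 = 3.
  43 = 43*1 + 0, so a_3 = 43.
The remainder reaches 0 after 4 divisions, so the expansion has 4 partial quotients, read off in order.

[3; 1, 3, 43]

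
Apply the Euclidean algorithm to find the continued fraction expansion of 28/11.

[2; 1, 1, 5]

Run the Euclidean algorithm on 28 and 11; the successive quotients are the partial quotients a_0, a_1, ... (each step inverts the fractional part left over by the previous one):
  28 = 2*11 + 6, so a_0 = 2.
  11 = 1*6 + 5, so a_1 = 1.
  6 = 1*5 + 1, so a_2 = 1.
  5 = 5*1 + 0, so a_3 = 5.
The remainder reaches 0 after 4 divisions, so the expansion has 4 partial quotients, read off in order.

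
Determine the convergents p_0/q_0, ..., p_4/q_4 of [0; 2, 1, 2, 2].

Using the convergent recurrence p_i = a_i*p_{i-1} + p_{i-2}, q_i = a_i*q_{i-1} + q_{i-2} with p_{-2}=0, p_{-1}=1, q_{-2}=1, q_{-1}=0:
  i=0: a_0=0, p_0 = 0*1 + 0 = 0, q_0 = 0*0 + 1 = 1.
  i=1: a_1=2, p_1 = 2*0 + 1 = 1, q_1 = 2*1 + 0 = 2.
  i=2: a_2=1, p_2 = 1*1 + 0 = 1, q_2 = 1*2 + 1 = 3.
  i=3: a_3=2, p_3 = 2*1 + 1 = 3, q_3 = 2*3 + 2 = 8.
  i=4: a_4=2, p_4 = 2*3 + 1 = 7, q_4 = 2*8 + 3 = 19.

0/1, 1/2, 1/3, 3/8, 7/19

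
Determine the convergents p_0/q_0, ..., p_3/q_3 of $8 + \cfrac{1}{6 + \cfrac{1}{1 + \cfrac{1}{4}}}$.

Using the convergent recurrence p_i = a_i*p_{i-1} + p_{i-2}, q_i = a_i*q_{i-1} + q_{i-2} with p_{-2}=0, p_{-1}=1, q_{-2}=1, q_{-1}=0:
  i=0: a_0=8, p_0 = 8*1 + 0 = 8, q_0 = 8*0 + 1 = 1.
  i=1: a_1=6, p_1 = 6*8 + 1 = 49, q_1 = 6*1 + 0 = 6.
  i=2: a_2=1, p_2 = 1*49 + 8 = 57, q_2 = 1*6 + 1 = 7.
  i=3: a_3=4, p_3 = 4*57 + 49 = 277, q_3 = 4*7 + 6 = 34.

8/1, 49/6, 57/7, 277/34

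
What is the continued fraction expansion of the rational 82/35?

[2; 2, 1, 11]

Run the Euclidean algorithm on 82 and 35; the successive quotients are the partial quotients a_0, a_1, ... (each step inverts the fractional part left over by the previous one):
  82 = 2*35 + 12, so a_0 = 2.
  35 = 2*12 + 11, so a_1 = 2.
  12 = 1*11 + 1, so a_2 = 1.
  11 = 11*1 + 0, so a_3 = 11.
The remainder reaches 0 after 4 divisions, so the expansion has 4 partial quotients, read off in order.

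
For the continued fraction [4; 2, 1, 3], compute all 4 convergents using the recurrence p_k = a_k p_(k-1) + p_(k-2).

4/1, 9/2, 13/3, 48/11

Using the convergent recurrence p_i = a_i*p_{i-1} + p_{i-2}, q_i = a_i*q_{i-1} + q_{i-2} with p_{-2}=0, p_{-1}=1, q_{-2}=1, q_{-1}=0:
  i=0: a_0=4, p_0 = 4*1 + 0 = 4, q_0 = 4*0 + 1 = 1.
  i=1: a_1=2, p_1 = 2*4 + 1 = 9, q_1 = 2*1 + 0 = 2.
  i=2: a_2=1, p_2 = 1*9 + 4 = 13, q_2 = 1*2 + 1 = 3.
  i=3: a_3=3, p_3 = 3*13 + 9 = 48, q_3 = 3*3 + 2 = 11.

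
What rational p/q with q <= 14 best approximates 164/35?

Expand x = 164/35 as a continued fraction with the Euclidean algorithm:
  164 = 4*35 + 24, so a_0 = 4.
  35 = 1*24 + 11, so a_1 = 1.
  24 = 2*11 + 2, so a_2 = 2.
  11 = 5*2 + 1, so a_3 = 5.
  2 = 2*1 + 0, so a_4 = 2.
so x = [4; 1, 2, 5, 2].
Convergents (p_i = a_i*p_{i-1} + p_{i-2}, q_i = a_i*q_{i-1} + q_{i-2} with p_{-2}=0, p_{-1}=1, q_{-2}=1, q_{-1}=0), until the denominator exceeds 14:
  i=0: a_0=4, p_0 = 4*1 + 0 = 4, q_0 = 4*0 + 1 = 1.
  i=1: a_1=1, p_1 = 1*4 + 1 = 5, q_1 = 1*1 + 0 = 1.
  i=2: a_2=2, p_2 = 2*5 + 4 = 14, q_2 = 2*1 + 1 = 3.
  i=3: a_3=5, p_3 = 5*14 + 5 = 75, q_3 = 5*3 + 1 = 16.
q_3 = 16 > 14, so the last convergent with denominator <= 14 is p_2/q_2 = 14/3.
The closest fraction with denominator <= 14 is either p_2/q_2 or the intermediate fraction (k*p_2 + p_1)/(k*q_2 + q_1) with the largest k >= 1 whose denominator stays <= 14; these approach x as k grows, and every other convergent or intermediate fraction in range is farther away.
Largest k: floor((14 - q_1)/q_2) = floor((14 - 1)/3) = 4.
That gives (4*14 + 5)/(4*3 + 1) = 61/13.
Compare the errors: |x - 14/3| = |164*3 - 14*35|/(35*3) = 2/105, and |x - 61/13| = |164*13 - 61*35|/(35*13) = 3/455.
Cross-multiplying, 3*105 = 315 < 910 = 2*455, so 3/455 is smaller: the intermediate fraction 61/13 is closer to x than 14/3.

61/13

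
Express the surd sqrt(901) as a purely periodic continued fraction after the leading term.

Write x_i = (sqrt(901) + m_i)/d_i with (m_0, d_0) = (0, 1). a_0 = floor(sqrt(901)) = 30, since 30^2 = 900 <= 901 < 961 = 31^2.
Iterate m_{i+1} = d_i*a_i - m_i, d_{i+1} = (901 - m_{i+1}^2)/d_i, a_{i+1} = floor((a_0 + m_{i+1})/d_{i+1}):
  m_1 = 1*30 - 0 = 30, d_1 = (901 - 30^2)/1 = 1/1 = 1, a_1 = floor((30 + 30)/1) = 60.
  m_2 = 1*60 - 30 = 30, d_2 = (901 - 30^2)/1 = 1/1 = 1: (m_2, d_2) = (m_1, d_1) = (30, 1), so from here the quotient a_1 repeats; the period length is 1.
Hence the expansion of sqrt(901) is a_0 = 30 followed by the repeating block 60 (period 1).

[30; (60)]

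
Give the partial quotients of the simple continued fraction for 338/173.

[1; 1, 20, 1, 1, 1, 2]

Run the Euclidean algorithm on 338 and 173; the successive quotients are the partial quotients a_0, a_1, ... (each step inverts the fractional part left over by the previous one):
  338 = 1*173 + 165, so a_0 = 1.
  173 = 1*165 + 8, so a_1 = 1.
  165 = 20*8 + 5, so a_2 = 20.
  8 = 1*5 + 3, so a_3 = 1.
  5 = 1*3 + 2, so a_4 = 1.
  3 = 1*2 + 1, so a_5 = 1.
  2 = 2*1 + 0, so a_6 = 2.
The remainder reaches 0 after 7 divisions, so the expansion has 7 partial quotients, read off in order.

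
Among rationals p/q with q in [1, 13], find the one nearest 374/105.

Expand x = 374/105 as a continued fraction with the Euclidean algorithm:
  374 = 3*105 + 59, so a_0 = 3.
  105 = 1*59 + 46, so a_1 = 1.
  59 = 1*46 + 13, so a_2 = 1.
  46 = 3*13 + 7, so a_3 = 3.
  13 = 1*7 + 6, so a_4 = 1.
  7 = 1*6 + 1, so a_5 = 1.
  6 = 6*1 + 0, so a_6 = 6.
so x = [3; 1, 1, 3, 1, 1, 6].
Convergents (p_i = a_i*p_{i-1} + p_{i-2}, q_i = a_i*q_{i-1} + q_{i-2} with p_{-2}=0, p_{-1}=1, q_{-2}=1, q_{-1}=0), until the denominator exceeds 13:
  i=0: a_0=3, p_0 = 3*1 + 0 = 3, q_0 = 3*0 + 1 = 1.
  i=1: a_1=1, p_1 = 1*3 + 1 = 4, q_1 = 1*1 + 0 = 1.
  i=2: a_2=1, p_2 = 1*4 + 3 = 7, q_2 = 1*1 + 1 = 2.
  i=3: a_3=3, p_3 = 3*7 + 4 = 25, q_3 = 3*2 + 1 = 7.
  i=4: a_4=1, p_4 = 1*25 + 7 = 32, q_4 = 1*7 + 2 = 9.
  i=5: a_5=1, p_5 = 1*32 + 25 = 57, q_5 = 1*9 + 7 = 16.
q_5 = 16 > 13, so the last convergent with denominator <= 13 is p_4/q_4 = 32/9.
The closest fraction with denominator <= 13 is either p_4/q_4 or the intermediate fraction (k*p_4 + p_3)/(k*q_4 + q_3) with the largest k >= 1 whose denominator stays <= 13; these approach x as k grows, and every other convergent or intermediate fraction in range is farther away.
Largest k: floor((13 - q_3)/q_4) = floor((13 - 7)/9) = 0.
Since k = 0, no intermediate fraction beyond p_4/q_4 has denominator <= 13, so the convergent 32/9 is the closest (its error is |374*9 - 32*105|/(105*9) = 6/945).

32/9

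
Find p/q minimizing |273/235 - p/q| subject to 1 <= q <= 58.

36/31

Expand x = 273/235 as a continued fraction with the Euclidean algorithm:
  273 = 1*235 + 38, so a_0 = 1.
  235 = 6*38 + 7, so a_1 = 6.
  38 = 5*7 + 3, so a_2 = 5.
  7 = 2*3 + 1, so a_3 = 2.
  3 = 3*1 + 0, so a_4 = 3.
so x = [1; 6, 5, 2, 3].
Convergents (p_i = a_i*p_{i-1} + p_{i-2}, q_i = a_i*q_{i-1} + q_{i-2} with p_{-2}=0, p_{-1}=1, q_{-2}=1, q_{-1}=0), until the denominator exceeds 58:
  i=0: a_0=1, p_0 = 1*1 + 0 = 1, q_0 = 1*0 + 1 = 1.
  i=1: a_1=6, p_1 = 6*1 + 1 = 7, q_1 = 6*1 + 0 = 6.
  i=2: a_2=5, p_2 = 5*7 + 1 = 36, q_2 = 5*6 + 1 = 31.
  i=3: a_3=2, p_3 = 2*36 + 7 = 79, q_3 = 2*31 + 6 = 68.
q_3 = 68 > 58, so the last convergent with denominator <= 58 is p_2/q_2 = 36/31.
The closest fraction with denominator <= 58 is either p_2/q_2 or the intermediate fraction (k*p_2 + p_1)/(k*q_2 + q_1) with the largest k >= 1 whose denominator stays <= 58; these approach x as k grows, and every other convergent or intermediate fraction in range is farther away.
Largest k: floor((58 - q_1)/q_2) = floor((58 - 6)/31) = 1.
That gives (1*36 + 7)/(1*31 + 6) = 43/37.
Compare the errors: |x - 36/31| = |273*31 - 36*235|/(235*31) = 3/7285, and |x - 43/37| = |273*37 - 43*235|/(235*37) = 4/8695.
Cross-multiplying, 3*8695 = 26085 < 29140 = 4*7285, so 3/7285 is smaller: the convergent 36/31 is closer to x than 43/37.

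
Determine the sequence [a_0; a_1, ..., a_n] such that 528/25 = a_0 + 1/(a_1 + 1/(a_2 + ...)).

[21; 8, 3]

Run the Euclidean algorithm on 528 and 25; the successive quotients are the partial quotients a_0, a_1, ... (each step inverts the fractional part left over by the previous one):
  528 = 21*25 + 3, so a_0 = 21.
  25 = 8*3 + 1, so a_1 = 8.
  3 = 3*1 + 0, so a_2 = 3.
The remainder reaches 0 after 3 divisions, so the expansion has 3 partial quotients, read off in order.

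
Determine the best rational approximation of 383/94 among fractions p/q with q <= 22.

Expand x = 383/94 as a continued fraction with the Euclidean algorithm:
  383 = 4*94 + 7, so a_0 = 4.
  94 = 13*7 + 3, so a_1 = 13.
  7 = 2*3 + 1, so a_2 = 2.
  3 = 3*1 + 0, so a_3 = 3.
so x = [4; 13, 2, 3].
Convergents (p_i = a_i*p_{i-1} + p_{i-2}, q_i = a_i*q_{i-1} + q_{i-2} with p_{-2}=0, p_{-1}=1, q_{-2}=1, q_{-1}=0), until the denominator exceeds 22:
  i=0: a_0=4, p_0 = 4*1 + 0 = 4, q_0 = 4*0 + 1 = 1.
  i=1: a_1=13, p_1 = 13*4 + 1 = 53, q_1 = 13*1 + 0 = 13.
  i=2: a_2=2, p_2 = 2*53 + 4 = 110, q_2 = 2*13 + 1 = 27.
q_2 = 27 > 22, so the last convergent with denominator <= 22 is p_1/q_1 = 53/13.
The closest fraction with denominator <= 22 is either p_1/q_1 or the intermediate fraction (k*p_1 + p_0)/(k*q_1 + q_0) with the largest k >= 1 whose denominator stays <= 22; these approach x as k grows, and every other convergent or intermediate fraction in range is farther away.
Largest k: floor((22 - q_0)/q_1) = floor((22 - 1)/13) = 1.
That gives (1*53 + 4)/(1*13 + 1) = 57/14.
Compare the errors: |x - 53/13| = |383*13 - 53*94|/(94*13) = 3/1222, and |x - 57/14| = |383*14 - 57*94|/(94*14) = 4/1316.
Cross-multiplying, 3*1316 = 3948 < 4888 = 4*1222, so 3/1222 is smaller: the convergent 53/13 is closer to x than 57/14.

53/13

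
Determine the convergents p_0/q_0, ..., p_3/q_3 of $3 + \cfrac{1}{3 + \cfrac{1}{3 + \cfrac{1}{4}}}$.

3/1, 10/3, 33/10, 142/43

Using the convergent recurrence p_i = a_i*p_{i-1} + p_{i-2}, q_i = a_i*q_{i-1} + q_{i-2} with p_{-2}=0, p_{-1}=1, q_{-2}=1, q_{-1}=0:
  i=0: a_0=3, p_0 = 3*1 + 0 = 3, q_0 = 3*0 + 1 = 1.
  i=1: a_1=3, p_1 = 3*3 + 1 = 10, q_1 = 3*1 + 0 = 3.
  i=2: a_2=3, p_2 = 3*10 + 3 = 33, q_2 = 3*3 + 1 = 10.
  i=3: a_3=4, p_3 = 4*33 + 10 = 142, q_3 = 4*10 + 3 = 43.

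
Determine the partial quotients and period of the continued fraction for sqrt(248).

[15; (1, 2, 1, 30)]

Write x_i = (sqrt(248) + m_i)/d_i with (m_0, d_0) = (0, 1). a_0 = floor(sqrt(248)) = 15, since 15^2 = 225 <= 248 < 256 = 16^2.
Iterate m_{i+1} = d_i*a_i - m_i, d_{i+1} = (248 - m_{i+1}^2)/d_i, a_{i+1} = floor((a_0 + m_{i+1})/d_{i+1}):
  m_1 = 1*15 - 0 = 15, d_1 = (248 - 15^2)/1 = 23/1 = 23, a_1 = floor((15 + 15)/23) = 1.
  m_2 = 23*1 - 15 = 8, d_2 = (248 - 8^2)/23 = 184/23 = 8, a_2 = floor((15 + 8)/8) = 2.
  m_3 = 8*2 - 8 = 8, d_3 = (248 - 8^2)/8 = 184/8 = 23, a_3 = floor((15 + 8)/23) = 1.
  m_4 = 23*1 - 8 = 15, d_4 = (248 - 15^2)/23 = 23/23 = 1, a_4 = floor((15 + 15)/1) = 30.
  m_5 = 1*30 - 15 = 15, d_5 = (248 - 15^2)/1 = 23/1 = 23: (m_5, d_5) = (m_1, d_1) = (15, 23), so from here the quotients repeat a_1, ..., a_4; the period length is 4.
Hence the expansion of sqrt(248) is a_0 = 15 followed by the repeating block 1, 2, 1, 30 (period 4).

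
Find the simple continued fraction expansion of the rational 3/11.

[0; 3, 1, 2]

Run the Euclidean algorithm on 3 and 11; the successive quotients are the partial quotients a_0, a_1, ... (each step inverts the fractional part left over by the previous one):
  3 = 0*11 + 3, so a_0 = 0.
  11 = 3*3 + 2, so a_1 = 3.
  3 = 1*2 + 1, so a_2 = 1.
  2 = 2*1 + 0, so a_3 = 2.
The remainder reaches 0 after 4 divisions, so the expansion has 4 partial quotients, read off in order.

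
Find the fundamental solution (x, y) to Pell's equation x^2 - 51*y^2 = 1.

First expand sqrt(51) as a continued fraction. With x_i = (sqrt(51) + m_i)/d_i and (m_0, d_0) = (0, 1): a_0 = floor(sqrt(51)) = 7, since 7^2 = 49 <= 51 < 64 = 8^2.
Iterate m_{i+1} = d_i*a_i - m_i, d_{i+1} = (51 - m_{i+1}^2)/d_i, a_{i+1} = floor((a_0 + m_{i+1})/d_{i+1}):
  m_1 = 1*7 - 0 = 7, d_1 = (51 - 7^2)/1 = 2/1 = 2, a_1 = floor((7 + 7)/2) = 7.
  m_2 = 2*7 - 7 = 7, d_2 = (51 - 7^2)/2 = 2/2 = 1, a_2 = floor((7 + 7)/1) = 14.
  m_3 = 1*14 - 7 = 7, d_3 = (51 - 7^2)/1 = 2/1 = 2: (m_3, d_3) = (m_1, d_1) = (7, 2), so from here the quotients repeat a_1, a_2; the period length is 2.
So sqrt(51) = [7; (7, 14)] with period length k = 2.
k is even, so the fundamental solution of x^2 - 51y^2 = 1 is (p_{k-1}, q_{k-1}) = (p_1, q_1); compute convergents through index 1.
Convergents (p_i = a_i*p_{i-1} + p_{i-2}, q_i = a_i*q_{i-1} + q_{i-2} with p_{-2}=0, p_{-1}=1, q_{-2}=1, q_{-1}=0):
  i=0: a_0=7, p_0 = 7*1 + 0 = 7, q_0 = 7*0 + 1 = 1.
  i=1: a_1=7, p_1 = 7*7 + 1 = 50, q_1 = 7*1 + 0 = 7.
Check: 50^2 - 51*7^2 = 2500 - 2499 = 1, so (x, y) = (50, 7) solves the equation, and by the theorem it is the least positive solution.

(x, y) = (50, 7)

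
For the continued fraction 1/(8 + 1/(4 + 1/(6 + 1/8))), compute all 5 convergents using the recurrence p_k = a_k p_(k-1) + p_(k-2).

0/1, 1/8, 4/33, 25/206, 204/1681

Using the convergent recurrence p_i = a_i*p_{i-1} + p_{i-2}, q_i = a_i*q_{i-1} + q_{i-2} with p_{-2}=0, p_{-1}=1, q_{-2}=1, q_{-1}=0:
  i=0: a_0=0, p_0 = 0*1 + 0 = 0, q_0 = 0*0 + 1 = 1.
  i=1: a_1=8, p_1 = 8*0 + 1 = 1, q_1 = 8*1 + 0 = 8.
  i=2: a_2=4, p_2 = 4*1 + 0 = 4, q_2 = 4*8 + 1 = 33.
  i=3: a_3=6, p_3 = 6*4 + 1 = 25, q_3 = 6*33 + 8 = 206.
  i=4: a_4=8, p_4 = 8*25 + 4 = 204, q_4 = 8*206 + 33 = 1681.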